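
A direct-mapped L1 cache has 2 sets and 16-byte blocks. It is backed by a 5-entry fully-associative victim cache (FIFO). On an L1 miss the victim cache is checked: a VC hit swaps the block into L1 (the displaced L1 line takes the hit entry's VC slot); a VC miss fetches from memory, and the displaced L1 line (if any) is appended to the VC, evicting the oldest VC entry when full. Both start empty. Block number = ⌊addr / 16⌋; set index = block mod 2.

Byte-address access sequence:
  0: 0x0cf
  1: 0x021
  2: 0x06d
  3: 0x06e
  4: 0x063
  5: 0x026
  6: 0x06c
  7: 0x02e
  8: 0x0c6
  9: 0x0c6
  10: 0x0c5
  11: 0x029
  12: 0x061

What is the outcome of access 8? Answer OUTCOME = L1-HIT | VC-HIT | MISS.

  [0] addr=0xcf blk=12 s=0: MISS | VC []
  [1] addr=0x21 blk=2 s=0: MISS | VC [12]
  [2] addr=0x6d blk=6 s=0: MISS | VC [12, 2]
  [3] addr=0x6e blk=6 s=0: L1-HIT | VC [12, 2]
  [4] addr=0x63 blk=6 s=0: L1-HIT | VC [12, 2]
  [5] addr=0x26 blk=2 s=0: VC-HIT | VC [12, 6]
  [6] addr=0x6c blk=6 s=0: VC-HIT | VC [12, 2]
  [7] addr=0x2e blk=2 s=0: VC-HIT | VC [12, 6]
  [8] addr=0xc6 blk=12 s=0: VC-HIT | VC [2, 6]
  [9] addr=0xc6 blk=12 s=0: L1-HIT | VC [2, 6]
  [10] addr=0xc5 blk=12 s=0: L1-HIT | VC [2, 6]
  [11] addr=0x29 blk=2 s=0: VC-HIT | VC [12, 6]
  [12] addr=0x61 blk=6 s=0: VC-HIT | VC [12, 2]

OUTCOME = VC-HIT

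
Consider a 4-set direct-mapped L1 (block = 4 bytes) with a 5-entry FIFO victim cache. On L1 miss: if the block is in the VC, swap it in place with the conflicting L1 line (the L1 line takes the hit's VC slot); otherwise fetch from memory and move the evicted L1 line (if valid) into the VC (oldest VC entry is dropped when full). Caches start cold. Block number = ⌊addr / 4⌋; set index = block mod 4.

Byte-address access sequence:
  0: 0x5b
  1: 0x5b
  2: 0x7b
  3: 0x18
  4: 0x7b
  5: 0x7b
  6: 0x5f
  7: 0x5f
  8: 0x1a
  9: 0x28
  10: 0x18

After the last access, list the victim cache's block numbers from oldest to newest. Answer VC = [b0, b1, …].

0: 0x5b (blk 22, set 2) → MISS  vc=[]
1: 0x5b (blk 22, set 2) → L1-HIT  vc=[]
2: 0x7b (blk 30, set 2) → MISS  vc=[22]
3: 0x18 (blk 6, set 2) → MISS  vc=[22, 30]
4: 0x7b (blk 30, set 2) → VC-HIT  vc=[22, 6]
5: 0x7b (blk 30, set 2) → L1-HIT  vc=[22, 6]
6: 0x5f (blk 23, set 3) → MISS  vc=[22, 6]
7: 0x5f (blk 23, set 3) → L1-HIT  vc=[22, 6]
8: 0x1a (blk 6, set 2) → VC-HIT  vc=[22, 30]
9: 0x28 (blk 10, set 2) → MISS  vc=[22, 30, 6]
10: 0x18 (blk 6, set 2) → VC-HIT  vc=[22, 30, 10]

VC = [22, 30, 10]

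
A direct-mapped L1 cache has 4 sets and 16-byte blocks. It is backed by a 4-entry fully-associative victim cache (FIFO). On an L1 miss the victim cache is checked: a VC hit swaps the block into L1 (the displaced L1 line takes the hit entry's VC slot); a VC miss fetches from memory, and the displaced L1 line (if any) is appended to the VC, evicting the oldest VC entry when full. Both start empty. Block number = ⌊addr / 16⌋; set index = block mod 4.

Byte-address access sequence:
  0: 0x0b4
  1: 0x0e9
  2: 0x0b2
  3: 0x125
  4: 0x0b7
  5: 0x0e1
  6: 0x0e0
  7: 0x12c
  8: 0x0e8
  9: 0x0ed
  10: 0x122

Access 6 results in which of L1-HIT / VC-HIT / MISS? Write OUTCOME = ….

OUTCOME = L1-HIT

#0 0xb4→b11/s3 MISS; vc=[]
#1 0xe9→b14/s2 MISS; vc=[]
#2 0xb2→b11/s3 L1-HIT; vc=[]
#3 0x125→b18/s2 MISS; vc=[14]
#4 0xb7→b11/s3 L1-HIT; vc=[14]
#5 0xe1→b14/s2 VC-HIT; vc=[18]
#6 0xe0→b14/s2 L1-HIT; vc=[18]
#7 0x12c→b18/s2 VC-HIT; vc=[14]
#8 0xe8→b14/s2 VC-HIT; vc=[18]
#9 0xed→b14/s2 L1-HIT; vc=[18]
#10 0x122→b18/s2 VC-HIT; vc=[14]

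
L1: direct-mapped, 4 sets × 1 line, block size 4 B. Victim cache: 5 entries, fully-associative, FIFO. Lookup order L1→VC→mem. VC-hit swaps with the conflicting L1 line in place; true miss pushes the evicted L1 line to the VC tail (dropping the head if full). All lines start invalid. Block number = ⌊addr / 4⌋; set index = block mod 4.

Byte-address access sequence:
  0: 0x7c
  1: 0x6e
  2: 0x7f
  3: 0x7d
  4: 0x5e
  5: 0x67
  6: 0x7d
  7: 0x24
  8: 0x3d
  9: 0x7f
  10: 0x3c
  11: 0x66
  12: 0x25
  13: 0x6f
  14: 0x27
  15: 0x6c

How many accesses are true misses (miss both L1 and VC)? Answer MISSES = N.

0: 0x7c (blk 31, set 3) → MISS  vc=[]
1: 0x6e (blk 27, set 3) → MISS  vc=[31]
2: 0x7f (blk 31, set 3) → VC-HIT  vc=[27]
3: 0x7d (blk 31, set 3) → L1-HIT  vc=[27]
4: 0x5e (blk 23, set 3) → MISS  vc=[27, 31]
5: 0x67 (blk 25, set 1) → MISS  vc=[27, 31]
6: 0x7d (blk 31, set 3) → VC-HIT  vc=[27, 23]
7: 0x24 (blk 9, set 1) → MISS  vc=[27, 23, 25]
8: 0x3d (blk 15, set 3) → MISS  vc=[27, 23, 25, 31]
9: 0x7f (blk 31, set 3) → VC-HIT  vc=[27, 23, 25, 15]
10: 0x3c (blk 15, set 3) → VC-HIT  vc=[27, 23, 25, 31]
11: 0x66 (blk 25, set 1) → VC-HIT  vc=[27, 23, 9, 31]
12: 0x25 (blk 9, set 1) → VC-HIT  vc=[27, 23, 25, 31]
13: 0x6f (blk 27, set 3) → VC-HIT  vc=[15, 23, 25, 31]
14: 0x27 (blk 9, set 1) → L1-HIT  vc=[15, 23, 25, 31]
15: 0x6c (blk 27, set 3) → L1-HIT  vc=[15, 23, 25, 31]

MISSES = 6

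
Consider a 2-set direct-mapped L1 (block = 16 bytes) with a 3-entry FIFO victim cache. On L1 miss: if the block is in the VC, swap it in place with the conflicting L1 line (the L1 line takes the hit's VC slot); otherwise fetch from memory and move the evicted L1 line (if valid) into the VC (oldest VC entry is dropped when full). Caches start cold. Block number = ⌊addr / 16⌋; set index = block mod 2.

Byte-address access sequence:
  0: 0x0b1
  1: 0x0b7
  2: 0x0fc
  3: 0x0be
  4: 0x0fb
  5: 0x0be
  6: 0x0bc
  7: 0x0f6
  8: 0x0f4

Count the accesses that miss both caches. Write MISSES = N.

0: 0xb1 (blk 11, set 1) → MISS  vc=[]
1: 0xb7 (blk 11, set 1) → L1-HIT  vc=[]
2: 0xfc (blk 15, set 1) → MISS  vc=[11]
3: 0xbe (blk 11, set 1) → VC-HIT  vc=[15]
4: 0xfb (blk 15, set 1) → VC-HIT  vc=[11]
5: 0xbe (blk 11, set 1) → VC-HIT  vc=[15]
6: 0xbc (blk 11, set 1) → L1-HIT  vc=[15]
7: 0xf6 (blk 15, set 1) → VC-HIT  vc=[11]
8: 0xf4 (blk 15, set 1) → L1-HIT  vc=[11]

MISSES = 2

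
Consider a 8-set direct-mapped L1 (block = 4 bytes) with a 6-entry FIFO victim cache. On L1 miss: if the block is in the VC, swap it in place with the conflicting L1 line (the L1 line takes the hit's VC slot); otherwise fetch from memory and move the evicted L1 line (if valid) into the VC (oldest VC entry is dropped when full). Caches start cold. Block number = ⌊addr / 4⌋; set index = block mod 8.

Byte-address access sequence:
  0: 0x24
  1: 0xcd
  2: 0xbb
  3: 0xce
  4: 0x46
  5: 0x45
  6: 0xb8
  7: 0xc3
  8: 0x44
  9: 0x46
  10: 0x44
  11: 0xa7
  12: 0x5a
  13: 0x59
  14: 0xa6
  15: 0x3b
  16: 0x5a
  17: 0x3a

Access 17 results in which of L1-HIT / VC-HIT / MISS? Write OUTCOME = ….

OUTCOME = VC-HIT

#0 0x24→b9/s1 MISS; vc=[]
#1 0xcd→b51/s3 MISS; vc=[]
#2 0xbb→b46/s6 MISS; vc=[]
#3 0xce→b51/s3 L1-HIT; vc=[]
#4 0x46→b17/s1 MISS; vc=[9]
#5 0x45→b17/s1 L1-HIT; vc=[9]
#6 0xb8→b46/s6 L1-HIT; vc=[9]
#7 0xc3→b48/s0 MISS; vc=[9]
#8 0x44→b17/s1 L1-HIT; vc=[9]
#9 0x46→b17/s1 L1-HIT; vc=[9]
#10 0x44→b17/s1 L1-HIT; vc=[9]
#11 0xa7→b41/s1 MISS; vc=[9,17]
#12 0x5a→b22/s6 MISS; vc=[9,17,46]
#13 0x59→b22/s6 L1-HIT; vc=[9,17,46]
#14 0xa6→b41/s1 L1-HIT; vc=[9,17,46]
#15 0x3b→b14/s6 MISS; vc=[9,17,46,22]
#16 0x5a→b22/s6 VC-HIT; vc=[9,17,46,14]
#17 0x3a→b14/s6 VC-HIT; vc=[9,17,46,22]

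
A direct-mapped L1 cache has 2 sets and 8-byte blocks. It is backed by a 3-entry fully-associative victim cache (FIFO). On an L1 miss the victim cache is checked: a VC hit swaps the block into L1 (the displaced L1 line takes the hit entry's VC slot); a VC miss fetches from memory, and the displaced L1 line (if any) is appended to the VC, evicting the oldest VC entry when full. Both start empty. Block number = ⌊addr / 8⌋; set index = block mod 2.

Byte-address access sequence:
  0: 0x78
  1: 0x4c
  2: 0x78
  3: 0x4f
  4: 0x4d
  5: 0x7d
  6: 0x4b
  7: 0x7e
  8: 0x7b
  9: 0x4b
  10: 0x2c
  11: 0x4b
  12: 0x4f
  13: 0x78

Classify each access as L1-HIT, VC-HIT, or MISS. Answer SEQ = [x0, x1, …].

0: 0x78 (blk 15, set 1) → MISS  vc=[]
1: 0x4c (blk 9, set 1) → MISS  vc=[15]
2: 0x78 (blk 15, set 1) → VC-HIT  vc=[9]
3: 0x4f (blk 9, set 1) → VC-HIT  vc=[15]
4: 0x4d (blk 9, set 1) → L1-HIT  vc=[15]
5: 0x7d (blk 15, set 1) → VC-HIT  vc=[9]
6: 0x4b (blk 9, set 1) → VC-HIT  vc=[15]
7: 0x7e (blk 15, set 1) → VC-HIT  vc=[9]
8: 0x7b (blk 15, set 1) → L1-HIT  vc=[9]
9: 0x4b (blk 9, set 1) → VC-HIT  vc=[15]
10: 0x2c (blk 5, set 1) → MISS  vc=[15, 9]
11: 0x4b (blk 9, set 1) → VC-HIT  vc=[15, 5]
12: 0x4f (blk 9, set 1) → L1-HIT  vc=[15, 5]
13: 0x78 (blk 15, set 1) → VC-HIT  vc=[9, 5]

SEQ = [MISS, MISS, VC-HIT, VC-HIT, L1-HIT, VC-HIT, VC-HIT, VC-HIT, L1-HIT, VC-HIT, MISS, VC-HIT, L1-HIT, VC-HIT]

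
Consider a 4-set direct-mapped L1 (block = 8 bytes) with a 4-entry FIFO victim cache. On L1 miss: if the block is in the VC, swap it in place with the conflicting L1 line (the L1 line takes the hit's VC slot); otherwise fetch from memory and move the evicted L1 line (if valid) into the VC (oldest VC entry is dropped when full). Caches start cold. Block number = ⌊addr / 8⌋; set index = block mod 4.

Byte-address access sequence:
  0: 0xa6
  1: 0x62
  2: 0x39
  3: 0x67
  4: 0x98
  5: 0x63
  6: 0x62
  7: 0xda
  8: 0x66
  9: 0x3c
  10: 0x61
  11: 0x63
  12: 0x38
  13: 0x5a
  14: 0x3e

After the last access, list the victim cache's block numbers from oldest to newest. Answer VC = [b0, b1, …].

VC = [20, 27, 19, 11]

  [0] addr=0xa6 blk=20 s=0: MISS | VC []
  [1] addr=0x62 blk=12 s=0: MISS | VC [20]
  [2] addr=0x39 blk=7 s=3: MISS | VC [20]
  [3] addr=0x67 blk=12 s=0: L1-HIT | VC [20]
  [4] addr=0x98 blk=19 s=3: MISS | VC [20, 7]
  [5] addr=0x63 blk=12 s=0: L1-HIT | VC [20, 7]
  [6] addr=0x62 blk=12 s=0: L1-HIT | VC [20, 7]
  [7] addr=0xda blk=27 s=3: MISS | VC [20, 7, 19]
  [8] addr=0x66 blk=12 s=0: L1-HIT | VC [20, 7, 19]
  [9] addr=0x3c blk=7 s=3: VC-HIT | VC [20, 27, 19]
  [10] addr=0x61 blk=12 s=0: L1-HIT | VC [20, 27, 19]
  [11] addr=0x63 blk=12 s=0: L1-HIT | VC [20, 27, 19]
  [12] addr=0x38 blk=7 s=3: L1-HIT | VC [20, 27, 19]
  [13] addr=0x5a blk=11 s=3: MISS | VC [20, 27, 19, 7]
  [14] addr=0x3e blk=7 s=3: VC-HIT | VC [20, 27, 19, 11]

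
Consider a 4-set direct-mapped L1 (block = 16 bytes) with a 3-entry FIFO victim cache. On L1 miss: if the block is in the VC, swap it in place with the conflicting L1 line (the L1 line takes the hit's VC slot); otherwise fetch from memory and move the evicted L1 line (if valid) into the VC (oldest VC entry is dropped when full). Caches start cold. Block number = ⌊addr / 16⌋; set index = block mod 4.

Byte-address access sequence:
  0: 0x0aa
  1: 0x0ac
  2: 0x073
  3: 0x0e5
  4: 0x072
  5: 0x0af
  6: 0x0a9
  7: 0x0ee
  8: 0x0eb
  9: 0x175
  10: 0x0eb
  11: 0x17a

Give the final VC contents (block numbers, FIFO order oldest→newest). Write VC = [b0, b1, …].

VC = [10, 7]

  [0] addr=0xaa blk=10 s=2: MISS | VC []
  [1] addr=0xac blk=10 s=2: L1-HIT | VC []
  [2] addr=0x73 blk=7 s=3: MISS | VC []
  [3] addr=0xe5 blk=14 s=2: MISS | VC [10]
  [4] addr=0x72 blk=7 s=3: L1-HIT | VC [10]
  [5] addr=0xaf blk=10 s=2: VC-HIT | VC [14]
  [6] addr=0xa9 blk=10 s=2: L1-HIT | VC [14]
  [7] addr=0xee blk=14 s=2: VC-HIT | VC [10]
  [8] addr=0xeb blk=14 s=2: L1-HIT | VC [10]
  [9] addr=0x175 blk=23 s=3: MISS | VC [10, 7]
  [10] addr=0xeb blk=14 s=2: L1-HIT | VC [10, 7]
  [11] addr=0x17a blk=23 s=3: L1-HIT | VC [10, 7]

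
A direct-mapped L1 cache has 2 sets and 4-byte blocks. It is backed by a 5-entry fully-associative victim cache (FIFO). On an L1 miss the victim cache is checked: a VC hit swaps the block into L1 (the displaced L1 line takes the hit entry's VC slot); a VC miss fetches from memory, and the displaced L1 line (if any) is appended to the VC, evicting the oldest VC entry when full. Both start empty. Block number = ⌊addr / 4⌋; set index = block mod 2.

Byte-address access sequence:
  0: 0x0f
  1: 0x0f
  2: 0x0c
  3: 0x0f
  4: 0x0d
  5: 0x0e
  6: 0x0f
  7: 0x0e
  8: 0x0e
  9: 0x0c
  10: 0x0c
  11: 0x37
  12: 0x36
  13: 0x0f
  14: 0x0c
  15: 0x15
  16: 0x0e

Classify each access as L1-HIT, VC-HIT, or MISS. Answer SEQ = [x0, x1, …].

0: 0xf (blk 3, set 1) → MISS  vc=[]
1: 0xf (blk 3, set 1) → L1-HIT  vc=[]
2: 0xc (blk 3, set 1) → L1-HIT  vc=[]
3: 0xf (blk 3, set 1) → L1-HIT  vc=[]
4: 0xd (blk 3, set 1) → L1-HIT  vc=[]
5: 0xe (blk 3, set 1) → L1-HIT  vc=[]
6: 0xf (blk 3, set 1) → L1-HIT  vc=[]
7: 0xe (blk 3, set 1) → L1-HIT  vc=[]
8: 0xe (blk 3, set 1) → L1-HIT  vc=[]
9: 0xc (blk 3, set 1) → L1-HIT  vc=[]
10: 0xc (blk 3, set 1) → L1-HIT  vc=[]
11: 0x37 (blk 13, set 1) → MISS  vc=[3]
12: 0x36 (blk 13, set 1) → L1-HIT  vc=[3]
13: 0xf (blk 3, set 1) → VC-HIT  vc=[13]
14: 0xc (blk 3, set 1) → L1-HIT  vc=[13]
15: 0x15 (blk 5, set 1) → MISS  vc=[13, 3]
16: 0xe (blk 3, set 1) → VC-HIT  vc=[13, 5]

SEQ = [MISS, L1-HIT, L1-HIT, L1-HIT, L1-HIT, L1-HIT, L1-HIT, L1-HIT, L1-HIT, L1-HIT, L1-HIT, MISS, L1-HIT, VC-HIT, L1-HIT, MISS, VC-HIT]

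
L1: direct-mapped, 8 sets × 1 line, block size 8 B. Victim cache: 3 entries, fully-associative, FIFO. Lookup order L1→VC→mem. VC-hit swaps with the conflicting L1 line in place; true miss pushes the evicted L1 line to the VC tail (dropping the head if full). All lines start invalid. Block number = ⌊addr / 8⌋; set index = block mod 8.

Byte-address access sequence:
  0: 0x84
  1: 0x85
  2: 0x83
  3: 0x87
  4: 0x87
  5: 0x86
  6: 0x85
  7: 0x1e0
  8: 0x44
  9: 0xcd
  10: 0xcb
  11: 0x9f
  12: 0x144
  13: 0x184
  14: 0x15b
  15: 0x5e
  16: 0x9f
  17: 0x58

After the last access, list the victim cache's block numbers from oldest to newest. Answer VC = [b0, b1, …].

#0 0x84→b16/s0 MISS; vc=[]
#1 0x85→b16/s0 L1-HIT; vc=[]
#2 0x83→b16/s0 L1-HIT; vc=[]
#3 0x87→b16/s0 L1-HIT; vc=[]
#4 0x87→b16/s0 L1-HIT; vc=[]
#5 0x86→b16/s0 L1-HIT; vc=[]
#6 0x85→b16/s0 L1-HIT; vc=[]
#7 0x1e0→b60/s4 MISS; vc=[]
#8 0x44→b8/s0 MISS; vc=[16]
#9 0xcd→b25/s1 MISS; vc=[16]
#10 0xcb→b25/s1 L1-HIT; vc=[16]
#11 0x9f→b19/s3 MISS; vc=[16]
#12 0x144→b40/s0 MISS; vc=[16,8]
#13 0x184→b48/s0 MISS; vc=[16,8,40]
#14 0x15b→b43/s3 MISS; vc=[8,40,19]
#15 0x5e→b11/s3 MISS; vc=[40,19,43]
#16 0x9f→b19/s3 VC-HIT; vc=[40,11,43]
#17 0x58→b11/s3 VC-HIT; vc=[40,19,43]

VC = [40, 19, 43]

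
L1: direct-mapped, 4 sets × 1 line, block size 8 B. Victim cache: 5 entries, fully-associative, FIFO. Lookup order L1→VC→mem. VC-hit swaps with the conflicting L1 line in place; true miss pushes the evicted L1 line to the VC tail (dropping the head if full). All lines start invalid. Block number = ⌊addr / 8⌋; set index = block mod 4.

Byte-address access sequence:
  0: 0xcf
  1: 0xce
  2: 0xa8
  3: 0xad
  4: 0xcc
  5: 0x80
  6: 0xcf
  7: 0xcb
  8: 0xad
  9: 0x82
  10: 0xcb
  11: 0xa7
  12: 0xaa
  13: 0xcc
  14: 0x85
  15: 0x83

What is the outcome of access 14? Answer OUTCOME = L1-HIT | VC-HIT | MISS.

  [0] addr=0xcf blk=25 s=1: MISS | VC []
  [1] addr=0xce blk=25 s=1: L1-HIT | VC []
  [2] addr=0xa8 blk=21 s=1: MISS | VC [25]
  [3] addr=0xad blk=21 s=1: L1-HIT | VC [25]
  [4] addr=0xcc blk=25 s=1: VC-HIT | VC [21]
  [5] addr=0x80 blk=16 s=0: MISS | VC [21]
  [6] addr=0xcf blk=25 s=1: L1-HIT | VC [21]
  [7] addr=0xcb blk=25 s=1: L1-HIT | VC [21]
  [8] addr=0xad blk=21 s=1: VC-HIT | VC [25]
  [9] addr=0x82 blk=16 s=0: L1-HIT | VC [25]
  [10] addr=0xcb blk=25 s=1: VC-HIT | VC [21]
  [11] addr=0xa7 blk=20 s=0: MISS | VC [21, 16]
  [12] addr=0xaa blk=21 s=1: VC-HIT | VC [25, 16]
  [13] addr=0xcc blk=25 s=1: VC-HIT | VC [21, 16]
  [14] addr=0x85 blk=16 s=0: VC-HIT | VC [21, 20]
  [15] addr=0x83 blk=16 s=0: L1-HIT | VC [21, 20]

OUTCOME = VC-HIT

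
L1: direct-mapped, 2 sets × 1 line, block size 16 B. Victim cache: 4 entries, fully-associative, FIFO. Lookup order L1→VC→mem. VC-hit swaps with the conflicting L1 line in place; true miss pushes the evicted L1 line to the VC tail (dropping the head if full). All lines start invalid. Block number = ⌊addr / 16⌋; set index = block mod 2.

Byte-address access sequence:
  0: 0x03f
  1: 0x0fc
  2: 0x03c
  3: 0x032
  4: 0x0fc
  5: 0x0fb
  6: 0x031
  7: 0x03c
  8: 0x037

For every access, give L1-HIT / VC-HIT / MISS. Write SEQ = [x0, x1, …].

0: 0x3f (blk 3, set 1) → MISS  vc=[]
1: 0xfc (blk 15, set 1) → MISS  vc=[3]
2: 0x3c (blk 3, set 1) → VC-HIT  vc=[15]
3: 0x32 (blk 3, set 1) → L1-HIT  vc=[15]
4: 0xfc (blk 15, set 1) → VC-HIT  vc=[3]
5: 0xfb (blk 15, set 1) → L1-HIT  vc=[3]
6: 0x31 (blk 3, set 1) → VC-HIT  vc=[15]
7: 0x3c (blk 3, set 1) → L1-HIT  vc=[15]
8: 0x37 (blk 3, set 1) → L1-HIT  vc=[15]

SEQ = [MISS, MISS, VC-HIT, L1-HIT, VC-HIT, L1-HIT, VC-HIT, L1-HIT, L1-HIT]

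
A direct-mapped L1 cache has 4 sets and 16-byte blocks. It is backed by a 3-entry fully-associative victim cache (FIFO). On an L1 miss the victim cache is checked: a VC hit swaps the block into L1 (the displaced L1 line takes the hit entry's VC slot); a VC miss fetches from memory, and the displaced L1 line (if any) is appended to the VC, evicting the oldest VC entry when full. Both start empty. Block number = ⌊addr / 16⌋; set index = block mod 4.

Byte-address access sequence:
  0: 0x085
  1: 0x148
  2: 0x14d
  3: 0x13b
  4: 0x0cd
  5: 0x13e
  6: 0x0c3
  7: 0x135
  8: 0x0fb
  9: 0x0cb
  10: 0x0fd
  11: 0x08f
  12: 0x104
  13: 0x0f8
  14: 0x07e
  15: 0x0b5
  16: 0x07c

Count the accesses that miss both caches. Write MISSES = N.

MISSES = 8

0: 0x85 (blk 8, set 0) → MISS  vc=[]
1: 0x148 (blk 20, set 0) → MISS  vc=[8]
2: 0x14d (blk 20, set 0) → L1-HIT  vc=[8]
3: 0x13b (blk 19, set 3) → MISS  vc=[8]
4: 0xcd (blk 12, set 0) → MISS  vc=[8, 20]
5: 0x13e (blk 19, set 3) → L1-HIT  vc=[8, 20]
6: 0xc3 (blk 12, set 0) → L1-HIT  vc=[8, 20]
7: 0x135 (blk 19, set 3) → L1-HIT  vc=[8, 20]
8: 0xfb (blk 15, set 3) → MISS  vc=[8, 20, 19]
9: 0xcb (blk 12, set 0) → L1-HIT  vc=[8, 20, 19]
10: 0xfd (blk 15, set 3) → L1-HIT  vc=[8, 20, 19]
11: 0x8f (blk 8, set 0) → VC-HIT  vc=[12, 20, 19]
12: 0x104 (blk 16, set 0) → MISS  vc=[20, 19, 8]
13: 0xf8 (blk 15, set 3) → L1-HIT  vc=[20, 19, 8]
14: 0x7e (blk 7, set 3) → MISS  vc=[19, 8, 15]
15: 0xb5 (blk 11, set 3) → MISS  vc=[8, 15, 7]
16: 0x7c (blk 7, set 3) → VC-HIT  vc=[8, 15, 11]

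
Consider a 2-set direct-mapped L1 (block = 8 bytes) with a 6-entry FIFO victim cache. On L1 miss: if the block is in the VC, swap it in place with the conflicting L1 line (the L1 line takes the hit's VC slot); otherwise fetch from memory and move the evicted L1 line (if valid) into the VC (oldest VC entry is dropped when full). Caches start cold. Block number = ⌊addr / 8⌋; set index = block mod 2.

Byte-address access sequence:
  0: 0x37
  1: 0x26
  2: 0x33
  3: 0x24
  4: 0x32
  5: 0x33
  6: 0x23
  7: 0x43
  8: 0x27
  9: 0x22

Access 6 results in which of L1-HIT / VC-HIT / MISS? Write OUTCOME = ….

#0 0x37→b6/s0 MISS; vc=[]
#1 0x26→b4/s0 MISS; vc=[6]
#2 0x33→b6/s0 VC-HIT; vc=[4]
#3 0x24→b4/s0 VC-HIT; vc=[6]
#4 0x32→b6/s0 VC-HIT; vc=[4]
#5 0x33→b6/s0 L1-HIT; vc=[4]
#6 0x23→b4/s0 VC-HIT; vc=[6]
#7 0x43→b8/s0 MISS; vc=[6,4]
#8 0x27→b4/s0 VC-HIT; vc=[6,8]
#9 0x22→b4/s0 L1-HIT; vc=[6,8]

OUTCOME = VC-HIT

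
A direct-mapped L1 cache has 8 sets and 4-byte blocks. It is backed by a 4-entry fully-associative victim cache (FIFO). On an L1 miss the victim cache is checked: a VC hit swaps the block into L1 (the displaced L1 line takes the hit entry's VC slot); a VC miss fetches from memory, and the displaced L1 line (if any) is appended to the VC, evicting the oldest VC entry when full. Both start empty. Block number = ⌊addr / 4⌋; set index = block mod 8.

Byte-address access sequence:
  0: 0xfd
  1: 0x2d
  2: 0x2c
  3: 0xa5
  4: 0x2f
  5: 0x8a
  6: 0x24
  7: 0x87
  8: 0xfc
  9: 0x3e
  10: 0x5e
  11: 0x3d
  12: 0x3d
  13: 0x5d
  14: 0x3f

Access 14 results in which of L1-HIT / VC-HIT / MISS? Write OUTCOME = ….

  [0] addr=0xfd blk=63 s=7: MISS | VC []
  [1] addr=0x2d blk=11 s=3: MISS | VC []
  [2] addr=0x2c blk=11 s=3: L1-HIT | VC []
  [3] addr=0xa5 blk=41 s=1: MISS | VC []
  [4] addr=0x2f blk=11 s=3: L1-HIT | VC []
  [5] addr=0x8a blk=34 s=2: MISS | VC []
  [6] addr=0x24 blk=9 s=1: MISS | VC [41]
  [7] addr=0x87 blk=33 s=1: MISS | VC [41, 9]
  [8] addr=0xfc blk=63 s=7: L1-HIT | VC [41, 9]
  [9] addr=0x3e blk=15 s=7: MISS | VC [41, 9, 63]
  [10] addr=0x5e blk=23 s=7: MISS | VC [41, 9, 63, 15]
  [11] addr=0x3d blk=15 s=7: VC-HIT | VC [41, 9, 63, 23]
  [12] addr=0x3d blk=15 s=7: L1-HIT | VC [41, 9, 63, 23]
  [13] addr=0x5d blk=23 s=7: VC-HIT | VC [41, 9, 63, 15]
  [14] addr=0x3f blk=15 s=7: VC-HIT | VC [41, 9, 63, 23]

OUTCOME = VC-HIT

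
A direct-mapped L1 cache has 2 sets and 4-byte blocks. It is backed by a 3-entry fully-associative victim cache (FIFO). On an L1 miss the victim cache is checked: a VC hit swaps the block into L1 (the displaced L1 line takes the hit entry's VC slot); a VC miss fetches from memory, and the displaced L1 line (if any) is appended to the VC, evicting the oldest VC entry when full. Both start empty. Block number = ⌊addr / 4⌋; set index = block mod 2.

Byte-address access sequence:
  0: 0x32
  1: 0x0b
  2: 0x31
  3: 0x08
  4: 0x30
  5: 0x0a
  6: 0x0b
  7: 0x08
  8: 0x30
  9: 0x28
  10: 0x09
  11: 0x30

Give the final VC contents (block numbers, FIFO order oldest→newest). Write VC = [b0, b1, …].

  [0] addr=0x32 blk=12 s=0: MISS | VC []
  [1] addr=0xb blk=2 s=0: MISS | VC [12]
  [2] addr=0x31 blk=12 s=0: VC-HIT | VC [2]
  [3] addr=0x8 blk=2 s=0: VC-HIT | VC [12]
  [4] addr=0x30 blk=12 s=0: VC-HIT | VC [2]
  [5] addr=0xa blk=2 s=0: VC-HIT | VC [12]
  [6] addr=0xb blk=2 s=0: L1-HIT | VC [12]
  [7] addr=0x8 blk=2 s=0: L1-HIT | VC [12]
  [8] addr=0x30 blk=12 s=0: VC-HIT | VC [2]
  [9] addr=0x28 blk=10 s=0: MISS | VC [2, 12]
  [10] addr=0x9 blk=2 s=0: VC-HIT | VC [10, 12]
  [11] addr=0x30 blk=12 s=0: VC-HIT | VC [10, 2]

VC = [10, 2]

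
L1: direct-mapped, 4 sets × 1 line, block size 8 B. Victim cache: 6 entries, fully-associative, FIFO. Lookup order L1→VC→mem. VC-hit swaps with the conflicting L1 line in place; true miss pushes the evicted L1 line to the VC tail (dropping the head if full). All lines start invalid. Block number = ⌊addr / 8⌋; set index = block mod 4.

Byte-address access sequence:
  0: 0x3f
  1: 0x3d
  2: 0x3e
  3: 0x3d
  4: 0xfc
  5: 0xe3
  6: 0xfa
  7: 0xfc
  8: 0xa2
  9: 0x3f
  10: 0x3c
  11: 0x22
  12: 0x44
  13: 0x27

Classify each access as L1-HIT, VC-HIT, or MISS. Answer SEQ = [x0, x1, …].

  [0] addr=0x3f blk=7 s=3: MISS | VC []
  [1] addr=0x3d blk=7 s=3: L1-HIT | VC []
  [2] addr=0x3e blk=7 s=3: L1-HIT | VC []
  [3] addr=0x3d blk=7 s=3: L1-HIT | VC []
  [4] addr=0xfc blk=31 s=3: MISS | VC [7]
  [5] addr=0xe3 blk=28 s=0: MISS | VC [7]
  [6] addr=0xfa blk=31 s=3: L1-HIT | VC [7]
  [7] addr=0xfc blk=31 s=3: L1-HIT | VC [7]
  [8] addr=0xa2 blk=20 s=0: MISS | VC [7, 28]
  [9] addr=0x3f blk=7 s=3: VC-HIT | VC [31, 28]
  [10] addr=0x3c blk=7 s=3: L1-HIT | VC [31, 28]
  [11] addr=0x22 blk=4 s=0: MISS | VC [31, 28, 20]
  [12] addr=0x44 blk=8 s=0: MISS | VC [31, 28, 20, 4]
  [13] addr=0x27 blk=4 s=0: VC-HIT | VC [31, 28, 20, 8]

SEQ = [MISS, L1-HIT, L1-HIT, L1-HIT, MISS, MISS, L1-HIT, L1-HIT, MISS, VC-HIT, L1-HIT, MISS, MISS, VC-HIT]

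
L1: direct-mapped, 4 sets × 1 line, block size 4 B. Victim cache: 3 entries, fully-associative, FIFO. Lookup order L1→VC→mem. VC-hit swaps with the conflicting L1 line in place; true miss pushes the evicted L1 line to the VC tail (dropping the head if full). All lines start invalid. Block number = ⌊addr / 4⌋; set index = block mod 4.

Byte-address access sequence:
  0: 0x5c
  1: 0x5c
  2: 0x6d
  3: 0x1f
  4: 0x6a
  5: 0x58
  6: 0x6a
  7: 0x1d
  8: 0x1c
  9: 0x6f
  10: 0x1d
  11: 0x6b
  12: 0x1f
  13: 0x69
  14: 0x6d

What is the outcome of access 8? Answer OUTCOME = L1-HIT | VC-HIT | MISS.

0: 0x5c (blk 23, set 3) → MISS  vc=[]
1: 0x5c (blk 23, set 3) → L1-HIT  vc=[]
2: 0x6d (blk 27, set 3) → MISS  vc=[23]
3: 0x1f (blk 7, set 3) → MISS  vc=[23, 27]
4: 0x6a (blk 26, set 2) → MISS  vc=[23, 27]
5: 0x58 (blk 22, set 2) → MISS  vc=[23, 27, 26]
6: 0x6a (blk 26, set 2) → VC-HIT  vc=[23, 27, 22]
7: 0x1d (blk 7, set 3) → L1-HIT  vc=[23, 27, 22]
8: 0x1c (blk 7, set 3) → L1-HIT  vc=[23, 27, 22]
9: 0x6f (blk 27, set 3) → VC-HIT  vc=[23, 7, 22]
10: 0x1d (blk 7, set 3) → VC-HIT  vc=[23, 27, 22]
11: 0x6b (blk 26, set 2) → L1-HIT  vc=[23, 27, 22]
12: 0x1f (blk 7, set 3) → L1-HIT  vc=[23, 27, 22]
13: 0x69 (blk 26, set 2) → L1-HIT  vc=[23, 27, 22]
14: 0x6d (blk 27, set 3) → VC-HIT  vc=[23, 7, 22]

OUTCOME = L1-HIT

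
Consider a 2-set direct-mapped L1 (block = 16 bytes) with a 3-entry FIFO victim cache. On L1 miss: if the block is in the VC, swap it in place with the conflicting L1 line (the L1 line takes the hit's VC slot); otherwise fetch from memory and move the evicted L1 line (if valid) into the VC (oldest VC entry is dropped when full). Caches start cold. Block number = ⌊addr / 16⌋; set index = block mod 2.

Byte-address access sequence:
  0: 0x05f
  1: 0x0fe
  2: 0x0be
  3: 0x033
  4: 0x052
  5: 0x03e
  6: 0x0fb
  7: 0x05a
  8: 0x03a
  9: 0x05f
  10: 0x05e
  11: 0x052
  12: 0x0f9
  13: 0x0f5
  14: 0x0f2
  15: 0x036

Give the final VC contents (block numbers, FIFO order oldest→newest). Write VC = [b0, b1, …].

  [0] addr=0x5f blk=5 s=1: MISS | VC []
  [1] addr=0xfe blk=15 s=1: MISS | VC [5]
  [2] addr=0xbe blk=11 s=1: MISS | VC [5, 15]
  [3] addr=0x33 blk=3 s=1: MISS | VC [5, 15, 11]
  [4] addr=0x52 blk=5 s=1: VC-HIT | VC [3, 15, 11]
  [5] addr=0x3e blk=3 s=1: VC-HIT | VC [5, 15, 11]
  [6] addr=0xfb blk=15 s=1: VC-HIT | VC [5, 3, 11]
  [7] addr=0x5a blk=5 s=1: VC-HIT | VC [15, 3, 11]
  [8] addr=0x3a blk=3 s=1: VC-HIT | VC [15, 5, 11]
  [9] addr=0x5f blk=5 s=1: VC-HIT | VC [15, 3, 11]
  [10] addr=0x5e blk=5 s=1: L1-HIT | VC [15, 3, 11]
  [11] addr=0x52 blk=5 s=1: L1-HIT | VC [15, 3, 11]
  [12] addr=0xf9 blk=15 s=1: VC-HIT | VC [5, 3, 11]
  [13] addr=0xf5 blk=15 s=1: L1-HIT | VC [5, 3, 11]
  [14] addr=0xf2 blk=15 s=1: L1-HIT | VC [5, 3, 11]
  [15] addr=0x36 blk=3 s=1: VC-HIT | VC [5, 15, 11]

VC = [5, 15, 11]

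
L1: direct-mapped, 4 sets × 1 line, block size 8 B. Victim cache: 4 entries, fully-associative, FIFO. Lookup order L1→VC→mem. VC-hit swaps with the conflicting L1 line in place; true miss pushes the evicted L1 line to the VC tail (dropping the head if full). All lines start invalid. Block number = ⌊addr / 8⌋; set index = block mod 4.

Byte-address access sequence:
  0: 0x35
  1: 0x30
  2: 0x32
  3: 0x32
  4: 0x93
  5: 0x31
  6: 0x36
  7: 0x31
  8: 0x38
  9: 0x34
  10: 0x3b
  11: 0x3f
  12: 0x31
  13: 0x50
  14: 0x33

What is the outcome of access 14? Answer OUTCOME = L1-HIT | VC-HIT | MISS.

0: 0x35 (blk 6, set 2) → MISS  vc=[]
1: 0x30 (blk 6, set 2) → L1-HIT  vc=[]
2: 0x32 (blk 6, set 2) → L1-HIT  vc=[]
3: 0x32 (blk 6, set 2) → L1-HIT  vc=[]
4: 0x93 (blk 18, set 2) → MISS  vc=[6]
5: 0x31 (blk 6, set 2) → VC-HIT  vc=[18]
6: 0x36 (blk 6, set 2) → L1-HIT  vc=[18]
7: 0x31 (blk 6, set 2) → L1-HIT  vc=[18]
8: 0x38 (blk 7, set 3) → MISS  vc=[18]
9: 0x34 (blk 6, set 2) → L1-HIT  vc=[18]
10: 0x3b (blk 7, set 3) → L1-HIT  vc=[18]
11: 0x3f (blk 7, set 3) → L1-HIT  vc=[18]
12: 0x31 (blk 6, set 2) → L1-HIT  vc=[18]
13: 0x50 (blk 10, set 2) → MISS  vc=[18, 6]
14: 0x33 (blk 6, set 2) → VC-HIT  vc=[18, 10]

OUTCOME = VC-HIT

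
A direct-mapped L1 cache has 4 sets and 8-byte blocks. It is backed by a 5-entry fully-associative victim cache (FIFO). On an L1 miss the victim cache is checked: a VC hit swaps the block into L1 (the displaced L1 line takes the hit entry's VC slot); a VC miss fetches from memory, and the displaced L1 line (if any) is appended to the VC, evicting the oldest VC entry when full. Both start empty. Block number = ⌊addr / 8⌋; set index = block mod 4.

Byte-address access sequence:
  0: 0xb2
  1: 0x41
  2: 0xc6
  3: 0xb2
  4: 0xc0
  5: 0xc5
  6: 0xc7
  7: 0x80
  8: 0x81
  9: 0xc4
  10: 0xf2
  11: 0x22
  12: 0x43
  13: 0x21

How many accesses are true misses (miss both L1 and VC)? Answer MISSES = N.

#0 0xb2→b22/s2 MISS; vc=[]
#1 0x41→b8/s0 MISS; vc=[]
#2 0xc6→b24/s0 MISS; vc=[8]
#3 0xb2→b22/s2 L1-HIT; vc=[8]
#4 0xc0→b24/s0 L1-HIT; vc=[8]
#5 0xc5→b24/s0 L1-HIT; vc=[8]
#6 0xc7→b24/s0 L1-HIT; vc=[8]
#7 0x80→b16/s0 MISS; vc=[8,24]
#8 0x81→b16/s0 L1-HIT; vc=[8,24]
#9 0xc4→b24/s0 VC-HIT; vc=[8,16]
#10 0xf2→b30/s2 MISS; vc=[8,16,22]
#11 0x22→b4/s0 MISS; vc=[8,16,22,24]
#12 0x43→b8/s0 VC-HIT; vc=[4,16,22,24]
#13 0x21→b4/s0 VC-HIT; vc=[8,16,22,24]

MISSES = 6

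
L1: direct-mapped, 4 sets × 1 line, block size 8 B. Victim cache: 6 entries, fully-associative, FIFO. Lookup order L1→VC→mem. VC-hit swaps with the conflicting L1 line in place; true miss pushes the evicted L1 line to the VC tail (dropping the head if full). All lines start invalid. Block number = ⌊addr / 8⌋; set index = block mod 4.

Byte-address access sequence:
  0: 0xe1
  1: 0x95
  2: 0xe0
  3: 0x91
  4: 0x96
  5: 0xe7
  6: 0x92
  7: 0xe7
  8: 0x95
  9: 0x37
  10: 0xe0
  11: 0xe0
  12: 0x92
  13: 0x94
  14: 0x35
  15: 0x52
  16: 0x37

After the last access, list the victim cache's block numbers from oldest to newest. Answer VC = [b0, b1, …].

VC = [18, 10]

#0 0xe1→b28/s0 MISS; vc=[]
#1 0x95→b18/s2 MISS; vc=[]
#2 0xe0→b28/s0 L1-HIT; vc=[]
#3 0x91→b18/s2 L1-HIT; vc=[]
#4 0x96→b18/s2 L1-HIT; vc=[]
#5 0xe7→b28/s0 L1-HIT; vc=[]
#6 0x92→b18/s2 L1-HIT; vc=[]
#7 0xe7→b28/s0 L1-HIT; vc=[]
#8 0x95→b18/s2 L1-HIT; vc=[]
#9 0x37→b6/s2 MISS; vc=[18]
#10 0xe0→b28/s0 L1-HIT; vc=[18]
#11 0xe0→b28/s0 L1-HIT; vc=[18]
#12 0x92→b18/s2 VC-HIT; vc=[6]
#13 0x94→b18/s2 L1-HIT; vc=[6]
#14 0x35→b6/s2 VC-HIT; vc=[18]
#15 0x52→b10/s2 MISS; vc=[18,6]
#16 0x37→b6/s2 VC-HIT; vc=[18,10]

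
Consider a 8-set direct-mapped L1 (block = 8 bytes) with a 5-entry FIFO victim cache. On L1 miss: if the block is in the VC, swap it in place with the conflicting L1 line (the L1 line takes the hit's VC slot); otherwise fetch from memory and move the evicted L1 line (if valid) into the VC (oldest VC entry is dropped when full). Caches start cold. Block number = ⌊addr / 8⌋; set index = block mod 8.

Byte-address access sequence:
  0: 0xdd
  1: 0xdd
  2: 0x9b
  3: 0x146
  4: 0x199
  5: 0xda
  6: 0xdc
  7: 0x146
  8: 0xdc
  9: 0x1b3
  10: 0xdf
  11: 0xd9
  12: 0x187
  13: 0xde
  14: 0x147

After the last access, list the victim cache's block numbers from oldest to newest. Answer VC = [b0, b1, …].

#0 0xdd→b27/s3 MISS; vc=[]
#1 0xdd→b27/s3 L1-HIT; vc=[]
#2 0x9b→b19/s3 MISS; vc=[27]
#3 0x146→b40/s0 MISS; vc=[27]
#4 0x199→b51/s3 MISS; vc=[27,19]
#5 0xda→b27/s3 VC-HIT; vc=[51,19]
#6 0xdc→b27/s3 L1-HIT; vc=[51,19]
#7 0x146→b40/s0 L1-HIT; vc=[51,19]
#8 0xdc→b27/s3 L1-HIT; vc=[51,19]
#9 0x1b3→b54/s6 MISS; vc=[51,19]
#10 0xdf→b27/s3 L1-HIT; vc=[51,19]
#11 0xd9→b27/s3 L1-HIT; vc=[51,19]
#12 0x187→b48/s0 MISS; vc=[51,19,40]
#13 0xde→b27/s3 L1-HIT; vc=[51,19,40]
#14 0x147→b40/s0 VC-HIT; vc=[51,19,48]

VC = [51, 19, 48]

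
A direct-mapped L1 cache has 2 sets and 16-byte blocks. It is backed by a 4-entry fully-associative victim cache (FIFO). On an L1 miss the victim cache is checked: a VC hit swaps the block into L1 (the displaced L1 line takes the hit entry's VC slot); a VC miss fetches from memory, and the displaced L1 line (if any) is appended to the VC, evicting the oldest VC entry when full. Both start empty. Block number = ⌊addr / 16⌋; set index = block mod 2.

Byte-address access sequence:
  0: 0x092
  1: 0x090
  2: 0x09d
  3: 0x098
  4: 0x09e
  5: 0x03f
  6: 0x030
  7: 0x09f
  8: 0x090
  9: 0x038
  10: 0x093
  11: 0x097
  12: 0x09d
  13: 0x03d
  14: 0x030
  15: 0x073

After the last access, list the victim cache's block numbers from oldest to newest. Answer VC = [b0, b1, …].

VC = [9, 3]

#0 0x92→b9/s1 MISS; vc=[]
#1 0x90→b9/s1 L1-HIT; vc=[]
#2 0x9d→b9/s1 L1-HIT; vc=[]
#3 0x98→b9/s1 L1-HIT; vc=[]
#4 0x9e→b9/s1 L1-HIT; vc=[]
#5 0x3f→b3/s1 MISS; vc=[9]
#6 0x30→b3/s1 L1-HIT; vc=[9]
#7 0x9f→b9/s1 VC-HIT; vc=[3]
#8 0x90→b9/s1 L1-HIT; vc=[3]
#9 0x38→b3/s1 VC-HIT; vc=[9]
#10 0x93→b9/s1 VC-HIT; vc=[3]
#11 0x97→b9/s1 L1-HIT; vc=[3]
#12 0x9d→b9/s1 L1-HIT; vc=[3]
#13 0x3d→b3/s1 VC-HIT; vc=[9]
#14 0x30→b3/s1 L1-HIT; vc=[9]
#15 0x73→b7/s1 MISS; vc=[9,3]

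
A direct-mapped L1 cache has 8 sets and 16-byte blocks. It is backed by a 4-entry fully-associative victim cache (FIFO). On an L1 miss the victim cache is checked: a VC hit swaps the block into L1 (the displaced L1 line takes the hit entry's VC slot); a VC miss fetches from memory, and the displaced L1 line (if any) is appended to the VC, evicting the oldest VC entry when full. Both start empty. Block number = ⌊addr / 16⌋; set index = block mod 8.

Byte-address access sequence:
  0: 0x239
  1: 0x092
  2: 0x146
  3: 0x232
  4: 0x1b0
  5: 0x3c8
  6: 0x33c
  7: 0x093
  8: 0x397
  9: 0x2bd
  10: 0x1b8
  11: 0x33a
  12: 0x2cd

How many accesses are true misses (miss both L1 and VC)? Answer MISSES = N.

MISSES = 9

0: 0x239 (blk 35, set 3) → MISS  vc=[]
1: 0x92 (blk 9, set 1) → MISS  vc=[]
2: 0x146 (blk 20, set 4) → MISS  vc=[]
3: 0x232 (blk 35, set 3) → L1-HIT  vc=[]
4: 0x1b0 (blk 27, set 3) → MISS  vc=[35]
5: 0x3c8 (blk 60, set 4) → MISS  vc=[35, 20]
6: 0x33c (blk 51, set 3) → MISS  vc=[35, 20, 27]
7: 0x93 (blk 9, set 1) → L1-HIT  vc=[35, 20, 27]
8: 0x397 (blk 57, set 1) → MISS  vc=[35, 20, 27, 9]
9: 0x2bd (blk 43, set 3) → MISS  vc=[20, 27, 9, 51]
10: 0x1b8 (blk 27, set 3) → VC-HIT  vc=[20, 43, 9, 51]
11: 0x33a (blk 51, set 3) → VC-HIT  vc=[20, 43, 9, 27]
12: 0x2cd (blk 44, set 4) → MISS  vc=[43, 9, 27, 60]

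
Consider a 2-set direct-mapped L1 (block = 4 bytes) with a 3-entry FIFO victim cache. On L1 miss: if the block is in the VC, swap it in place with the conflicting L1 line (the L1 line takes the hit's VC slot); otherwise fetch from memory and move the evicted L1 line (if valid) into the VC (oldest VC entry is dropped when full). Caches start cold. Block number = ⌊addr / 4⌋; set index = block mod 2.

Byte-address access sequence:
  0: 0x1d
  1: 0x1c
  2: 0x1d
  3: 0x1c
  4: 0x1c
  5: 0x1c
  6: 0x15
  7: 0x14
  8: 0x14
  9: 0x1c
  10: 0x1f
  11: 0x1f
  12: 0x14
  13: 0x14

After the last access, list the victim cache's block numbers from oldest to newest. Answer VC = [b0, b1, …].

0: 0x1d (blk 7, set 1) → MISS  vc=[]
1: 0x1c (blk 7, set 1) → L1-HIT  vc=[]
2: 0x1d (blk 7, set 1) → L1-HIT  vc=[]
3: 0x1c (blk 7, set 1) → L1-HIT  vc=[]
4: 0x1c (blk 7, set 1) → L1-HIT  vc=[]
5: 0x1c (blk 7, set 1) → L1-HIT  vc=[]
6: 0x15 (blk 5, set 1) → MISS  vc=[7]
7: 0x14 (blk 5, set 1) → L1-HIT  vc=[7]
8: 0x14 (blk 5, set 1) → L1-HIT  vc=[7]
9: 0x1c (blk 7, set 1) → VC-HIT  vc=[5]
10: 0x1f (blk 7, set 1) → L1-HIT  vc=[5]
11: 0x1f (blk 7, set 1) → L1-HIT  vc=[5]
12: 0x14 (blk 5, set 1) → VC-HIT  vc=[7]
13: 0x14 (blk 5, set 1) → L1-HIT  vc=[7]

VC = [7]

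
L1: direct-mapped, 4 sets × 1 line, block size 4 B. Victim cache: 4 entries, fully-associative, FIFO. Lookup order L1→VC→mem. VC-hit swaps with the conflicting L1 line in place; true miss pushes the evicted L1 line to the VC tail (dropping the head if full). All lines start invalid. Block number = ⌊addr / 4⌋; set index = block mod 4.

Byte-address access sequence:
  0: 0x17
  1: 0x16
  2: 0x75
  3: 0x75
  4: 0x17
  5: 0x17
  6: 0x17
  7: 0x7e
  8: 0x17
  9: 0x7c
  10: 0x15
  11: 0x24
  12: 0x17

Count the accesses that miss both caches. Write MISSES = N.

MISSES = 4

  [0] addr=0x17 blk=5 s=1: MISS | VC []
  [1] addr=0x16 blk=5 s=1: L1-HIT | VC []
  [2] addr=0x75 blk=29 s=1: MISS | VC [5]
  [3] addr=0x75 blk=29 s=1: L1-HIT | VC [5]
  [4] addr=0x17 blk=5 s=1: VC-HIT | VC [29]
  [5] addr=0x17 blk=5 s=1: L1-HIT | VC [29]
  [6] addr=0x17 blk=5 s=1: L1-HIT | VC [29]
  [7] addr=0x7e blk=31 s=3: MISS | VC [29]
  [8] addr=0x17 blk=5 s=1: L1-HIT | VC [29]
  [9] addr=0x7c blk=31 s=3: L1-HIT | VC [29]
  [10] addr=0x15 blk=5 s=1: L1-HIT | VC [29]
  [11] addr=0x24 blk=9 s=1: MISS | VC [29, 5]
  [12] addr=0x17 blk=5 s=1: VC-HIT | VC [29, 9]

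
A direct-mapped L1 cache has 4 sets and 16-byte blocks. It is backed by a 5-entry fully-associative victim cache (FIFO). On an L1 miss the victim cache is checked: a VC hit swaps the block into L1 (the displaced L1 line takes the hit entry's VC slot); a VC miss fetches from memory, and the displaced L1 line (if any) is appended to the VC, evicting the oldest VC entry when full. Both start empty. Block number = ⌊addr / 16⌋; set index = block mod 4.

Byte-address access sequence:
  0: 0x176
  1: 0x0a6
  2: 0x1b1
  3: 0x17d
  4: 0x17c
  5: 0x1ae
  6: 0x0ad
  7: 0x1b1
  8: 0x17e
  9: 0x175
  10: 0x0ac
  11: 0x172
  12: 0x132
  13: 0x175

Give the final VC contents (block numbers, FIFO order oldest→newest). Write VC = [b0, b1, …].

VC = [27, 26, 19]

#0 0x176→b23/s3 MISS; vc=[]
#1 0xa6→b10/s2 MISS; vc=[]
#2 0x1b1→b27/s3 MISS; vc=[23]
#3 0x17d→b23/s3 VC-HIT; vc=[27]
#4 0x17c→b23/s3 L1-HIT; vc=[27]
#5 0x1ae→b26/s2 MISS; vc=[27,10]
#6 0xad→b10/s2 VC-HIT; vc=[27,26]
#7 0x1b1→b27/s3 VC-HIT; vc=[23,26]
#8 0x17e→b23/s3 VC-HIT; vc=[27,26]
#9 0x175→b23/s3 L1-HIT; vc=[27,26]
#10 0xac→b10/s2 L1-HIT; vc=[27,26]
#11 0x172→b23/s3 L1-HIT; vc=[27,26]
#12 0x132→b19/s3 MISS; vc=[27,26,23]
#13 0x175→b23/s3 VC-HIT; vc=[27,26,19]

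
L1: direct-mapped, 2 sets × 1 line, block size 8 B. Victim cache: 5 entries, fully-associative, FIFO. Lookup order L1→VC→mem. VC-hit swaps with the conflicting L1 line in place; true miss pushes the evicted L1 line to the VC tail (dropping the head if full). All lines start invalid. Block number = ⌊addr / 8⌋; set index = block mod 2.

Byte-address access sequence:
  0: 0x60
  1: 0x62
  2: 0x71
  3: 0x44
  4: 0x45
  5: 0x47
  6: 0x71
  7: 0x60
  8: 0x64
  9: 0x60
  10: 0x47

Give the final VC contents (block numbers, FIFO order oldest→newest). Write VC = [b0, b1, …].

VC = [14, 12]

  [0] addr=0x60 blk=12 s=0: MISS | VC []
  [1] addr=0x62 blk=12 s=0: L1-HIT | VC []
  [2] addr=0x71 blk=14 s=0: MISS | VC [12]
  [3] addr=0x44 blk=8 s=0: MISS | VC [12, 14]
  [4] addr=0x45 blk=8 s=0: L1-HIT | VC [12, 14]
  [5] addr=0x47 blk=8 s=0: L1-HIT | VC [12, 14]
  [6] addr=0x71 blk=14 s=0: VC-HIT | VC [12, 8]
  [7] addr=0x60 blk=12 s=0: VC-HIT | VC [14, 8]
  [8] addr=0x64 blk=12 s=0: L1-HIT | VC [14, 8]
  [9] addr=0x60 blk=12 s=0: L1-HIT | VC [14, 8]
  [10] addr=0x47 blk=8 s=0: VC-HIT | VC [14, 12]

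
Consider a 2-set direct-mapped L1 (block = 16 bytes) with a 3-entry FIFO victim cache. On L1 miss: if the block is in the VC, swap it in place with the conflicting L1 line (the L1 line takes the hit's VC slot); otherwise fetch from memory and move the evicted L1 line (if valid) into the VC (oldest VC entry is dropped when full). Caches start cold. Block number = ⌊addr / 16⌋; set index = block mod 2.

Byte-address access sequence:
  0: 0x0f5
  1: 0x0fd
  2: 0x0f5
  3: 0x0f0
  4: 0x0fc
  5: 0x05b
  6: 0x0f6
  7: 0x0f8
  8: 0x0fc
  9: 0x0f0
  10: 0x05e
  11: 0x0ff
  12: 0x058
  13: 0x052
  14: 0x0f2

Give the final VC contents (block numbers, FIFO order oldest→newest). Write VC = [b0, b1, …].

0: 0xf5 (blk 15, set 1) → MISS  vc=[]
1: 0xfd (blk 15, set 1) → L1-HIT  vc=[]
2: 0xf5 (blk 15, set 1) → L1-HIT  vc=[]
3: 0xf0 (blk 15, set 1) → L1-HIT  vc=[]
4: 0xfc (blk 15, set 1) → L1-HIT  vc=[]
5: 0x5b (blk 5, set 1) → MISS  vc=[15]
6: 0xf6 (blk 15, set 1) → VC-HIT  vc=[5]
7: 0xf8 (blk 15, set 1) → L1-HIT  vc=[5]
8: 0xfc (blk 15, set 1) → L1-HIT  vc=[5]
9: 0xf0 (blk 15, set 1) → L1-HIT  vc=[5]
10: 0x5e (blk 5, set 1) → VC-HIT  vc=[15]
11: 0xff (blk 15, set 1) → VC-HIT  vc=[5]
12: 0x58 (blk 5, set 1) → VC-HIT  vc=[15]
13: 0x52 (blk 5, set 1) → L1-HIT  vc=[15]
14: 0xf2 (blk 15, set 1) → VC-HIT  vc=[5]

VC = [5]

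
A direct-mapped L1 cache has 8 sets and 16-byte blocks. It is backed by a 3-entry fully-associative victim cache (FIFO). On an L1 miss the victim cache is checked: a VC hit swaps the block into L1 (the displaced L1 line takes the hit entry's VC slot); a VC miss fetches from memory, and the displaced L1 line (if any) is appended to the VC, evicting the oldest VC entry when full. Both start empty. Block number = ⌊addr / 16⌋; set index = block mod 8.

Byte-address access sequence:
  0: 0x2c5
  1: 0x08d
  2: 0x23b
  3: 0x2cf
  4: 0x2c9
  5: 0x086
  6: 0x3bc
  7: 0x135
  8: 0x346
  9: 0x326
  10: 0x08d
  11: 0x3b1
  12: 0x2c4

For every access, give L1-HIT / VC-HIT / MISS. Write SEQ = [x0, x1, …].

SEQ = [MISS, MISS, MISS, L1-HIT, L1-HIT, L1-HIT, MISS, MISS, MISS, MISS, L1-HIT, VC-HIT, VC-HIT]

  [0] addr=0x2c5 blk=44 s=4: MISS | VC []
  [1] addr=0x8d blk=8 s=0: MISS | VC []
  [2] addr=0x23b blk=35 s=3: MISS | VC []
  [3] addr=0x2cf blk=44 s=4: L1-HIT | VC []
  [4] addr=0x2c9 blk=44 s=4: L1-HIT | VC []
  [5] addr=0x86 blk=8 s=0: L1-HIT | VC []
  [6] addr=0x3bc blk=59 s=3: MISS | VC [35]
  [7] addr=0x135 blk=19 s=3: MISS | VC [35, 59]
  [8] addr=0x346 blk=52 s=4: MISS | VC [35, 59, 44]
  [9] addr=0x326 blk=50 s=2: MISS | VC [35, 59, 44]
  [10] addr=0x8d blk=8 s=0: L1-HIT | VC [35, 59, 44]
  [11] addr=0x3b1 blk=59 s=3: VC-HIT | VC [35, 19, 44]
  [12] addr=0x2c4 blk=44 s=4: VC-HIT | VC [35, 19, 52]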